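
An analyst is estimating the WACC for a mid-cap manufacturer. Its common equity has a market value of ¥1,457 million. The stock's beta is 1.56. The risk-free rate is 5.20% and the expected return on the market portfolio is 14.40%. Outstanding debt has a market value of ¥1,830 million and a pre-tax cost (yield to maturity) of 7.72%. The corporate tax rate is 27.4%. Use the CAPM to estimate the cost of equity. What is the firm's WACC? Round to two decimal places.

11.79%

Market risk premium = 14.4% − 5.2% = 9.2%.
Cost of equity via CAPM: Re = 5.2% + 1.56 × 9.2% = 19.5520%.
Total capital V = 1457 + 1830 = 3287.
Equity: weight = 1457/3287 = 0.4433; cost = 19.552%.
Debt: weight = 1830/3287 = 0.5567; after-tax cost = 7.72% × (1 − 27.4%) = 5.6047%.
WACC = 0.4433 × 19.5520% + 0.5567 × 5.6047% = 11.7870%.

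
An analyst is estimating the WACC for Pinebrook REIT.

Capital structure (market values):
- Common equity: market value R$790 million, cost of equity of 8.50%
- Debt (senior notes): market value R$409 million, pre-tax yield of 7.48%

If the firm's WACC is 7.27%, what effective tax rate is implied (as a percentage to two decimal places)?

Total capital V = 790 + 409 = 1199.
Equity weight = 790/1199 = 0.6589.
Senior notes weight = 409/1199 = 0.3411.
Equity contribution = 0.6589 × 8.5% = 5.6005%.
Debt contribution must be 7.27% − 5.6005% = 1.6695%.
0.3411 × 7.48% × (1 − T) = 1.6695%  ⇒  (1 − T) = 0.6543.
T = 34.5694%.

34.57%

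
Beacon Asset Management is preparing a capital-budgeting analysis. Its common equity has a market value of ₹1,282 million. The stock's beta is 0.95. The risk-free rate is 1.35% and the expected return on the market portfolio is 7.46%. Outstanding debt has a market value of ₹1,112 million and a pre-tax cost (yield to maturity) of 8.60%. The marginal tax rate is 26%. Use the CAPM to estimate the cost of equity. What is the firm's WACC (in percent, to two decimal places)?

6.79%

Market risk premium = 7.46% − 1.35% = 6.11%.
Cost of equity via CAPM: Re = 1.35% + 0.95 × 6.11% = 7.1545%.
Total capital V = 1282 + 1112 = 2394.
Equity: weight = 1282/2394 = 0.5355; cost = 7.1545%.
Debt: weight = 1112/2394 = 0.4645; after-tax cost = 8.6% × (1 − 26%) = 6.3640%.
WACC = 0.5355 × 7.1545% + 0.4645 × 6.3640% = 6.7873%.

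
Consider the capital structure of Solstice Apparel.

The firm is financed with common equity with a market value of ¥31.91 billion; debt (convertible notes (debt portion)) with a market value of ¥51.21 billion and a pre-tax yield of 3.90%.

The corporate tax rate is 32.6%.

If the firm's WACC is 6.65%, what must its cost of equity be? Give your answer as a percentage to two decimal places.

Total capital V = 31.91 + 51.21 = 83.12.
Equity weight = 31.91/83.12 = 0.3839.
Convertible notes (debt portion) weight = 51.21/83.12 = 0.6161.
Debt contribution = 0.6161 × 3.9% × (1 − 32.6%) = 1.6195%.
Required equity contribution = 6.65% − 1.6195% = 5.0305%.
Re = 5.0305% / 0.3839 = 13.1036%.

13.10%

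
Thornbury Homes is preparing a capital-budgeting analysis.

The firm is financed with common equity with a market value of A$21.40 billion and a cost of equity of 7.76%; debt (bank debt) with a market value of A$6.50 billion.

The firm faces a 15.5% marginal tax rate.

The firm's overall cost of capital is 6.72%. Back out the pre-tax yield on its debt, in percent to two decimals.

3.90%

Total capital V = 21.4 + 6.5 = 27.9.
Equity weight = 21.4/27.9 = 0.7670.
Bank debt weight = 6.5/27.9 = 0.2330.
Equity contribution = 0.7670 × 7.76% = 5.9521%.
Remaining for debt = 6.72% − 5.9521% = 0.7679%.
Rd × (1 − 15.5%) × 0.2330 = 0.7679%  ⇒  Rd = 3.9006%.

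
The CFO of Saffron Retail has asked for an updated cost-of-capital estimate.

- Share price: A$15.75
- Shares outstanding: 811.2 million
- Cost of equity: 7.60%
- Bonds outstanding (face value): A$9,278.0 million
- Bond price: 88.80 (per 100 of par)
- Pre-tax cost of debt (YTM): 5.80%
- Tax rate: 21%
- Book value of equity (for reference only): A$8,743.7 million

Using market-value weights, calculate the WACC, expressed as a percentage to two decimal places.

Market value of equity E = 15.75 × 811.2m = 12776.4m. Market value of debt D = 9278m × 88.8/100 = 8238.864m.
Total capital V = 12776.4 + 8238.864 = 21015.264.
Equity: weight = 12776.4/21015.264 = 0.6080; cost = 7.6%.
Bonds outstanding: weight = 8238.864/21015.264 = 0.3920; after-tax cost = 5.8% × (1 − 21%) = 4.5820%.
WACC = 0.6080 × 7.6000% + 0.3920 × 4.5820% = 6.4168%.

6.42%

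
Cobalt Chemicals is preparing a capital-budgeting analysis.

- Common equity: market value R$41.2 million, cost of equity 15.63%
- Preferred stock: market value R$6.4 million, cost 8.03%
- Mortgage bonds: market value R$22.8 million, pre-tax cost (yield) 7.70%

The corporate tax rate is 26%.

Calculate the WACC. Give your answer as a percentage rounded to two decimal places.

11.72%

Total capital V = 41.2 + 6.4 + 22.8 = 70.4.
Equity: weight = 41.2/70.4 = 0.5852; cost = 15.63%.
Preferred: weight = 6.4/70.4 = 0.0909; cost = 8.03%.
Mortgage bonds: weight = 22.8/70.4 = 0.3239; after-tax cost = 7.7% × (1 − 26%) = 5.6980%.
WACC = 0.5852 × 15.6300% + 0.0909 × 8.0300% + 0.3239 × 5.6980% = 11.7225%.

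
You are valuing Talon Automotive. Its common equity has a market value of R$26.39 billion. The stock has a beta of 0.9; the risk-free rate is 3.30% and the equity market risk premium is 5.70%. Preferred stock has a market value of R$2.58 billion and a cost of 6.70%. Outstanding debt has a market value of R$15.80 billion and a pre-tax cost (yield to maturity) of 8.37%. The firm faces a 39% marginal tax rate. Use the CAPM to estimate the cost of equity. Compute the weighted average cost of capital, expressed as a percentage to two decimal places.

7.16%

Cost of equity via CAPM: Re = 3.3% + 0.9 × 5.7% = 8.4300%.
Total capital V = 26.39 + 2.58 + 15.8 = 44.77.
Equity: weight = 26.39/44.77 = 0.5895; cost = 8.43%.
Preferred: weight = 2.58/44.77 = 0.0576; cost = 6.7%.
Debt: weight = 15.8/44.77 = 0.3529; after-tax cost = 8.37% × (1 − 39%) = 5.1057%.
WACC = 0.5895 × 8.4300% + 0.0576 × 6.7000% + 0.3529 × 5.1057% = 7.1571%.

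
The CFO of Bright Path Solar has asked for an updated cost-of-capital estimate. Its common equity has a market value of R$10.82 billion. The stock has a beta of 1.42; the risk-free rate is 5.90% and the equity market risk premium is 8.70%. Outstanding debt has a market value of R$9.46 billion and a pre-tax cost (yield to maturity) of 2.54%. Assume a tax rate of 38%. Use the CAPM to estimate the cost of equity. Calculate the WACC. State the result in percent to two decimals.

10.47%

Cost of equity via CAPM: Re = 5.9% + 1.42 × 8.7% = 18.2540%.
Total capital V = 10.82 + 9.46 = 20.28.
Equity: weight = 10.82/20.28 = 0.5335; cost = 18.254%.
Debt: weight = 9.46/20.28 = 0.4665; after-tax cost = 2.54% × (1 − 38%) = 1.5748%.
WACC = 0.5335 × 18.2540% + 0.4665 × 1.5748% = 10.4737%.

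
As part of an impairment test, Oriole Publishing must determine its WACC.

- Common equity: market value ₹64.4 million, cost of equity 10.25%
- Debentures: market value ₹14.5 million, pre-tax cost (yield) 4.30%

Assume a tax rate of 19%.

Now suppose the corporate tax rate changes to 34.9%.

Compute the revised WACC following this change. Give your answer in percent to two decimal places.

8.88%

After the change:
Total capital V = 64.4 + 14.5 = 78.9.
Equity: weight = 64.4/78.9 = 0.8162; cost = 10.25%.
Debentures: weight = 14.5/78.9 = 0.1838; after-tax cost = 4.3% × (1 − 34.9%) = 2.7993%.
WACC = 0.8162 × 10.2500% + 0.1838 × 2.7993% = 8.8807%.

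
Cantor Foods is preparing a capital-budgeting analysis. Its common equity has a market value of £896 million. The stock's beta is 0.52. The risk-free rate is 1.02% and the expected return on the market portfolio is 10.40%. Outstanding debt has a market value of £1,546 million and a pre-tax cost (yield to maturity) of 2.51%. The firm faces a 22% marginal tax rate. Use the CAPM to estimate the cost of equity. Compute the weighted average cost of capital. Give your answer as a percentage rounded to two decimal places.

3.40%

Market risk premium = 10.4% − 1.02% = 9.38%.
Cost of equity via CAPM: Re = 1.02% + 0.52 × 9.38% = 5.8976%.
Total capital V = 896 + 1546 = 2442.
Equity: weight = 896/2442 = 0.3669; cost = 5.8976%.
Debt: weight = 1546/2442 = 0.6331; after-tax cost = 2.51% × (1 − 22%) = 1.9578%.
WACC = 0.3669 × 5.8976% + 0.6331 × 1.9578% = 3.4034%.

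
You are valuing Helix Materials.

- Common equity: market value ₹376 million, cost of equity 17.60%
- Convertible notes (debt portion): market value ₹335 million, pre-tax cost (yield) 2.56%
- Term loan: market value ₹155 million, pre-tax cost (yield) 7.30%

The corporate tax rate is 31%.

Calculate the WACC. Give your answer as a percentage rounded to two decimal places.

Total capital V = 376 + 335 + 155 = 866.
Equity: weight = 376/866 = 0.4342; cost = 17.6%.
Convertible notes (debt portion): weight = 335/866 = 0.3868; after-tax cost = 2.56% × (1 − 31%) = 1.7664%.
Term loan: weight = 155/866 = 0.1790; after-tax cost = 7.3% × (1 − 31%) = 5.0370%.
WACC = 0.4342 × 17.6000% + 0.3868 × 1.7664% + 0.1790 × 5.0370% = 9.2264%.

9.23%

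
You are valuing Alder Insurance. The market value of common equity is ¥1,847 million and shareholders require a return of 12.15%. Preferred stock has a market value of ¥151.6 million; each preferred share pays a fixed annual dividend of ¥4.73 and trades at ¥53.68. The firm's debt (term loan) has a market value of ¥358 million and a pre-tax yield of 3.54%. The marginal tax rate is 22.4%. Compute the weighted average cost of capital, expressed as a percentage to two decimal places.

Cost of preferred: Rp = 4.73 / 53.68 = 8.8115%.
Total capital V = 1847 + 151.6 + 358 = 2356.6.
Equity: weight = 1847/2356.6 = 0.7838; cost = 12.15%.
Preferred: weight = 151.6/2356.6 = 0.0643; cost = 8.8115%.
Term loan: weight = 358/2356.6 = 0.1519; after-tax cost = 3.54% × (1 − 22.4%) = 2.7470%.
WACC = 0.7838 × 12.1500% + 0.0643 × 8.8115% + 0.1519 × 2.7470% = 10.5068%.

10.51%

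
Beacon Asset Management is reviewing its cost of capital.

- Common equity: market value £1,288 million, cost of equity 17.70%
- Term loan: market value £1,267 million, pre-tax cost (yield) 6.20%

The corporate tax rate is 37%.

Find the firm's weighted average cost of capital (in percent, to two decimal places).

10.86%

Total capital V = 1288 + 1267 = 2555.
Equity: weight = 1288/2555 = 0.5041; cost = 17.7%.
Term loan: weight = 1267/2555 = 0.4959; after-tax cost = 6.2% × (1 − 37%) = 3.9060%.
WACC = 0.5041 × 17.7000% + 0.4959 × 3.9060% = 10.8597%.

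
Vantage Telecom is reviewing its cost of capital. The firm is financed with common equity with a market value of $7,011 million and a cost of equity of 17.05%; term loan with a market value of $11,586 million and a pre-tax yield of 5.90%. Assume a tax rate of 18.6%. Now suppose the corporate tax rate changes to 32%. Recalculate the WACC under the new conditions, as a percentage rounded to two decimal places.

After the change:
Total capital V = 7011 + 11586 = 18597.
Equity: weight = 7011/18597 = 0.3770; cost = 17.05%.
Term loan: weight = 11586/18597 = 0.6230; after-tax cost = 5.9% × (1 − 32%) = 4.0120%.
WACC = 0.3770 × 17.0500% + 0.6230 × 4.0120% = 8.9273%.

8.93%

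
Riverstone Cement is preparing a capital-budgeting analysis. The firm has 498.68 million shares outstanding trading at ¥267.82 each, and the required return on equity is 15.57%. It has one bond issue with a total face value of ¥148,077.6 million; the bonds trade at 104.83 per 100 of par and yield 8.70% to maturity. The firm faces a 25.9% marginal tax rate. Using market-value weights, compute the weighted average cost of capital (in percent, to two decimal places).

10.67%

Market value of equity E = 267.82 × 498.68m = 133556.4776m. Market value of debt D = 148077.6m × 104.83/100 = 155229.74808m.
Total capital V = 133556.4776 + 155229.74808 = 288786.22568.
Equity: weight = 133556.4776/288786.22568 = 0.4625; cost = 15.57%.
Bonds outstanding: weight = 155229.74808/288786.22568 = 0.5375; after-tax cost = 8.7% × (1 − 25.9%) = 6.4467%.
WACC = 0.4625 × 15.5700% + 0.5375 × 6.4467% = 10.6660%.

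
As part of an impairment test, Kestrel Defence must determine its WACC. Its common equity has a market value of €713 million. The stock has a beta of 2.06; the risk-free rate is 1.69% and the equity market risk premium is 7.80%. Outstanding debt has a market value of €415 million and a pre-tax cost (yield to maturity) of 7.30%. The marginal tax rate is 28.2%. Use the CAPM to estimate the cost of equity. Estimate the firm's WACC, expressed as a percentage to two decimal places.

Cost of equity via CAPM: Re = 1.69% + 2.06 × 7.8% = 17.7580%.
Total capital V = 713 + 415 = 1128.
Equity: weight = 713/1128 = 0.6321; cost = 17.758%.
Debt: weight = 415/1128 = 0.3679; after-tax cost = 7.3% × (1 − 28.2%) = 5.2414%.
WACC = 0.6321 × 17.7580% + 0.3679 × 5.2414% = 13.1530%.

13.15%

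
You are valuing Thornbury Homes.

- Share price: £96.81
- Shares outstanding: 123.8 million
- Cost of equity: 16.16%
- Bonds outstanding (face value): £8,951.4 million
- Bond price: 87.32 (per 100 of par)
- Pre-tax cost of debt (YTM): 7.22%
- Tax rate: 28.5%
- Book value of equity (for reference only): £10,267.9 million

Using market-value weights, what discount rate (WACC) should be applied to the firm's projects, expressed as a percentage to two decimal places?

Market value of equity E = 96.81 × 123.8m = 11985.078m. Market value of debt D = 8951.4m × 87.32/100 = 7816.36248m.
Total capital V = 11985.078 + 7816.36248 = 19801.44048.
Equity: weight = 11985.078/19801.44048 = 0.6053; cost = 16.16%.
Bonds outstanding: weight = 7816.36248/19801.44048 = 0.3947; after-tax cost = 7.22% × (1 − 28.5%) = 5.1623%.
WACC = 0.6053 × 16.1600% + 0.3947 × 5.1623% = 11.8188%.

11.82%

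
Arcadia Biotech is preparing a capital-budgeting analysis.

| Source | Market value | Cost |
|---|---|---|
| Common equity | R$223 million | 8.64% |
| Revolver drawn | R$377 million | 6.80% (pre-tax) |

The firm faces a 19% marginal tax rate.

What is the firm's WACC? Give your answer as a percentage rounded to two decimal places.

6.67%

Total capital V = 223 + 377 = 600.
Equity: weight = 223/600 = 0.3717; cost = 8.64%.
Revolver drawn: weight = 377/600 = 0.6283; after-tax cost = 6.8% × (1 − 19%) = 5.5080%.
WACC = 0.3717 × 8.6400% + 0.6283 × 5.5080% = 6.6721%.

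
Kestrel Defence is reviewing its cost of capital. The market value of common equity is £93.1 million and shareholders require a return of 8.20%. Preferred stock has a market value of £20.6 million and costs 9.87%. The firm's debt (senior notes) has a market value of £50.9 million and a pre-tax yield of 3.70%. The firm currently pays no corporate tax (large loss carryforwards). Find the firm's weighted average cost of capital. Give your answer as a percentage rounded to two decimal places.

Total capital V = 93.1 + 20.6 + 50.9 = 164.6.
Equity: weight = 93.1/164.6 = 0.5656; cost = 8.2%.
Preferred: weight = 20.6/164.6 = 0.1252; cost = 9.87%.
Senior notes: weight = 50.9/164.6 = 0.3092; after-tax cost = 3.7% × (1 − 0%) = 3.7000%.
WACC = 0.5656 × 8.2000% + 0.1252 × 9.8700% + 0.3092 × 3.7000% = 7.0174%.

7.02%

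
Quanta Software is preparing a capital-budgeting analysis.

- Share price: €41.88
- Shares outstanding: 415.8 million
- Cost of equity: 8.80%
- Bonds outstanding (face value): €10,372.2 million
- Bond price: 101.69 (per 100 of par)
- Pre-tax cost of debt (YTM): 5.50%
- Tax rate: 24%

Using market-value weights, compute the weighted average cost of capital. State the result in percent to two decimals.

7.06%

Market value of equity E = 41.88 × 415.8m = 17413.704m. Market value of debt D = 10372.2m × 101.69/100 = 10547.49018m.
Total capital V = 17413.704 + 10547.49018 = 27961.19418.
Equity: weight = 17413.704/27961.19418 = 0.6228; cost = 8.8%.
Bonds outstanding: weight = 10547.49018/27961.19418 = 0.3772; after-tax cost = 5.5% × (1 − 24%) = 4.1800%.
WACC = 0.6228 × 8.8000% + 0.3772 × 4.1800% = 7.0572%.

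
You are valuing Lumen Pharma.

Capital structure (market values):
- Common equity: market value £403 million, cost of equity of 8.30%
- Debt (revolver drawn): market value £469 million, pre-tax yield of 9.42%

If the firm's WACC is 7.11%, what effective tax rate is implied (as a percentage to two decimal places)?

Total capital V = 403 + 469 = 872.
Equity weight = 403/872 = 0.4622.
Revolver drawn weight = 469/872 = 0.5378.
Equity contribution = 0.4622 × 8.3% = 3.8359%.
Debt contribution must be 7.11% − 3.8359% = 3.2741%.
0.5378 × 9.42% × (1 − T) = 3.2741%  ⇒  (1 − T) = 0.6462.
T = 35.3773%.

35.38%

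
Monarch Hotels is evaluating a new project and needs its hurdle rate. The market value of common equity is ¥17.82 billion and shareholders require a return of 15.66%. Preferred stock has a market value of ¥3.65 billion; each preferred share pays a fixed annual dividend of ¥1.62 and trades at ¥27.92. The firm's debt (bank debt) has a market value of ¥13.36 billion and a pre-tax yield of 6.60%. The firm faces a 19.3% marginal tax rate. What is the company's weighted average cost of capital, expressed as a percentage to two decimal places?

Cost of preferred: Rp = 1.62 / 27.92 = 5.8023%.
Total capital V = 17.82 + 3.65 + 13.36 = 34.83.
Equity: weight = 17.82/34.83 = 0.5116; cost = 15.66%.
Preferred: weight = 3.65/34.83 = 0.1048; cost = 5.8023%.
Bank debt: weight = 13.36/34.83 = 0.3836; after-tax cost = 6.6% × (1 − 19.3%) = 5.3262%.
WACC = 0.5116 × 15.6600% + 0.1048 × 5.8023% + 0.3836 × 5.3262% = 10.6632%.

10.66%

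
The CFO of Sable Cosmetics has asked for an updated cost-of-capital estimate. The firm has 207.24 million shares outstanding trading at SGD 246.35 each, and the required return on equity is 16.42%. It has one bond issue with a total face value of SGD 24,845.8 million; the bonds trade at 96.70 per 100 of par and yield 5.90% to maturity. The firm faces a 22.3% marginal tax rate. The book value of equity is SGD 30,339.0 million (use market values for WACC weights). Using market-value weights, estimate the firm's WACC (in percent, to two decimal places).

Market value of equity E = 246.35 × 207.24m = 51053.574m. Market value of debt D = 24845.8m × 96.7/100 = 24025.8886m.
Total capital V = 51053.574 + 24025.8886 = 75079.4626.
Equity: weight = 51053.574/75079.4626 = 0.6800; cost = 16.42%.
Bonds outstanding: weight = 24025.8886/75079.4626 = 0.3200; after-tax cost = 5.9% × (1 − 22.3%) = 4.5843%.
WACC = 0.6800 × 16.4200% + 0.3200 × 4.5843% = 12.6325%.

12.63%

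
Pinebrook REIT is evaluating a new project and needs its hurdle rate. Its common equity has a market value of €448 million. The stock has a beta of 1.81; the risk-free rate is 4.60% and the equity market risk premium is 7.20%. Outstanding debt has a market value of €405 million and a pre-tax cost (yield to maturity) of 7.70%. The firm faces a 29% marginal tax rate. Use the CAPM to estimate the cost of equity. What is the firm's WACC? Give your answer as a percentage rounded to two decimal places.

11.86%

Cost of equity via CAPM: Re = 4.6% + 1.81 × 7.2% = 17.6320%.
Total capital V = 448 + 405 = 853.
Equity: weight = 448/853 = 0.5252; cost = 17.632%.
Debt: weight = 405/853 = 0.4748; after-tax cost = 7.7% × (1 − 29%) = 5.4670%.
WACC = 0.5252 × 17.6320% + 0.4748 × 5.4670% = 11.8561%.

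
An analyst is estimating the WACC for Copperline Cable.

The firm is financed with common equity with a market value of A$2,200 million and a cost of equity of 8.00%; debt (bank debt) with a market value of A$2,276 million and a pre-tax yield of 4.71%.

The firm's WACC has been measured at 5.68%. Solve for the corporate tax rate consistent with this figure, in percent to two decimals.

27.02%

Total capital V = 2200 + 2276 = 4476.
Equity weight = 2200/4476 = 0.4915.
Bank debt weight = 2276/4476 = 0.5085.
Equity contribution = 0.4915 × 8% = 3.9321%.
Debt contribution must be 5.68% − 3.9321% = 1.7479%.
0.5085 × 4.71% × (1 − T) = 1.7479%  ⇒  (1 − T) = 0.7298.
T = 27.0176%.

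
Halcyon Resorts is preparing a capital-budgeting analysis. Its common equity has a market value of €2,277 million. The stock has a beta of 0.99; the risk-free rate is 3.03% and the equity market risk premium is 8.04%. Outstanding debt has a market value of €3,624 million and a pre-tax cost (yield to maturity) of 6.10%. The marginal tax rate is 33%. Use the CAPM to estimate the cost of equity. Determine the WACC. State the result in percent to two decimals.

6.75%

Cost of equity via CAPM: Re = 3.03% + 0.99 × 8.04% = 10.9896%.
Total capital V = 2277 + 3624 = 5901.
Equity: weight = 2277/5901 = 0.3859; cost = 10.9896%.
Debt: weight = 3624/5901 = 0.6141; after-tax cost = 6.1% × (1 − 33%) = 4.0870%.
WACC = 0.3859 × 10.9896% + 0.6141 × 4.0870% = 6.7505%.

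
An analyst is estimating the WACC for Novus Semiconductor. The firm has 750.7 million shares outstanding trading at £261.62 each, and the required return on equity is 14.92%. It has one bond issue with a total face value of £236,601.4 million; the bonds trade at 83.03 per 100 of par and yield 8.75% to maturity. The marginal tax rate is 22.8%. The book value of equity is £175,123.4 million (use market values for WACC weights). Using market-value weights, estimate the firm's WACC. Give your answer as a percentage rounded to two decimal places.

10.84%

Market value of equity E = 261.62 × 750.7m = 196398.134m. Market value of debt D = 236601.4m × 83.03/100 = 196450.14242m.
Total capital V = 196398.134 + 196450.14242 = 392848.27642.
Equity: weight = 196398.134/392848.27642 = 0.4999; cost = 14.92%.
Bonds outstanding: weight = 196450.14242/392848.27642 = 0.5001; after-tax cost = 8.75% × (1 − 22.8%) = 6.7550%.
WACC = 0.4999 × 14.9200% + 0.5001 × 6.7550% = 10.8370%.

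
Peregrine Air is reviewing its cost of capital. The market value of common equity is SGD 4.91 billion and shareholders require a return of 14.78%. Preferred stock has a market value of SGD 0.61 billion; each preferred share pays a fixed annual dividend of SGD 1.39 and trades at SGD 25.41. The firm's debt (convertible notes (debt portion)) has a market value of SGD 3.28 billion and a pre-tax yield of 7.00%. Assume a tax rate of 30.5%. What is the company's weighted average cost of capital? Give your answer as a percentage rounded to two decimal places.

Cost of preferred: Rp = 1.39 / 25.41 = 5.4703%.
Total capital V = 4.91 + 0.61 + 3.28 = 8.8.
Equity: weight = 4.91/8.8 = 0.5580; cost = 14.78%.
Preferred: weight = 0.61/8.8 = 0.0693; cost = 5.4703%.
Convertible notes (debt portion): weight = 3.28/8.8 = 0.3727; after-tax cost = 7% × (1 − 30.5%) = 4.8650%.
WACC = 0.5580 × 14.7800% + 0.0693 × 5.4703% + 0.3727 × 4.8650% = 10.4391%.

10.44%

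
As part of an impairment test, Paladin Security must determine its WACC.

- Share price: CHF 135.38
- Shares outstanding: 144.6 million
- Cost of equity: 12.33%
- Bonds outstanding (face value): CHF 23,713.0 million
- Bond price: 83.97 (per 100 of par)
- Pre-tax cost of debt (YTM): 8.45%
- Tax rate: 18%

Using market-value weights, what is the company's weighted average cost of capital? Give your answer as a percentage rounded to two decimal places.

Market value of equity E = 135.38 × 144.6m = 19575.948m. Market value of debt D = 23713m × 83.97/100 = 19911.8061m.
Total capital V = 19575.948 + 19911.8061 = 39487.7541.
Equity: weight = 19575.948/39487.7541 = 0.4957; cost = 12.33%.
Bonds outstanding: weight = 19911.8061/39487.7541 = 0.5043; after-tax cost = 8.45% × (1 − 18%) = 6.9290%.
WACC = 0.4957 × 12.3300% + 0.5043 × 6.9290% = 9.6065%.

9.61%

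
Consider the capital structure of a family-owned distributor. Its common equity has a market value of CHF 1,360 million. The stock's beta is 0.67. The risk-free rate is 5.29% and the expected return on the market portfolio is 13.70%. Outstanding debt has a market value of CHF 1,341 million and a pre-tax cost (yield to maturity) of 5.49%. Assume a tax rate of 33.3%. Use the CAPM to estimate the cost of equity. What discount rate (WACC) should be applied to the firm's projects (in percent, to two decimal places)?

Market risk premium = 13.7% − 5.29% = 8.41%.
Cost of equity via CAPM: Re = 5.29% + 0.67 × 8.41% = 10.9247%.
Total capital V = 1360 + 1341 = 2701.
Equity: weight = 1360/2701 = 0.5035; cost = 10.9247%.
Debt: weight = 1341/2701 = 0.4965; after-tax cost = 5.49% × (1 − 33.3%) = 3.6618%.
WACC = 0.5035 × 10.9247% + 0.4965 × 3.6618% = 7.3188%.

7.32%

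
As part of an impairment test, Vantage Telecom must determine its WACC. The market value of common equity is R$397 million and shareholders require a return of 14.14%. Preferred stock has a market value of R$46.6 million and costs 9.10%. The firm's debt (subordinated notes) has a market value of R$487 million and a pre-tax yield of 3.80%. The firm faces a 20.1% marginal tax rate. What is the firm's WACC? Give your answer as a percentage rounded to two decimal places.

Total capital V = 397 + 46.6 + 487 = 930.6.
Equity: weight = 397/930.6 = 0.4266; cost = 14.14%.
Preferred: weight = 46.6/930.6 = 0.0501; cost = 9.1%.
Subordinated notes: weight = 487/930.6 = 0.5233; after-tax cost = 3.8% × (1 − 20.1%) = 3.0362%.
WACC = 0.4266 × 14.1400% + 0.0501 × 9.1000% + 0.5233 × 3.0362% = 8.0768%.

8.08%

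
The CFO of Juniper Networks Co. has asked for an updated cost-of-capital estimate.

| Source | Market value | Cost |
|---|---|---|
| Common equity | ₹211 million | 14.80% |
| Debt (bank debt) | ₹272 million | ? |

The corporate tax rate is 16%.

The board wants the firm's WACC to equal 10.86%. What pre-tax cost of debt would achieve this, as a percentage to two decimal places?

Total capital V = 211 + 272 = 483.
Equity weight = 211/483 = 0.4369.
Bank debt weight = 272/483 = 0.5631.
Equity contribution = 0.4369 × 14.8% = 6.4654%.
Remaining for debt = 10.86% − 6.4654% = 4.3946%.
Rd × (1 − 16%) × 0.5631 = 4.3946%  ⇒  Rd = 9.2900%.

9.29%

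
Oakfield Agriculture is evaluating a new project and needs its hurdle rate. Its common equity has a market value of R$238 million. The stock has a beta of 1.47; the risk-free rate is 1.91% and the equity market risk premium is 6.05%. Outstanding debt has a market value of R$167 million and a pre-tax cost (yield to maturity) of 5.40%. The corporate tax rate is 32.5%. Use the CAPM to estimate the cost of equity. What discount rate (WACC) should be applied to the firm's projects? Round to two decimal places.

Cost of equity via CAPM: Re = 1.91% + 1.47 × 6.05% = 10.8035%.
Total capital V = 238 + 167 = 405.
Equity: weight = 238/405 = 0.5877; cost = 10.8035%.
Debt: weight = 167/405 = 0.4123; after-tax cost = 5.4% × (1 − 32.5%) = 3.6450%.
WACC = 0.5877 × 10.8035% + 0.4123 × 3.6450% = 7.8517%.

7.85%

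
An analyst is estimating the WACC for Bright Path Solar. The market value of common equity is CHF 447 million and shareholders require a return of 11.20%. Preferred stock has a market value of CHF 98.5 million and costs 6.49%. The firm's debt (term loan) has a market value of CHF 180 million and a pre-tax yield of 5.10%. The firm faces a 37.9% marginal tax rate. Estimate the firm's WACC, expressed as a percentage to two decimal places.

8.57%

Total capital V = 447 + 98.5 + 180 = 725.5.
Equity: weight = 447/725.5 = 0.6161; cost = 11.2%.
Preferred: weight = 98.5/725.5 = 0.1358; cost = 6.49%.
Term loan: weight = 180/725.5 = 0.2481; after-tax cost = 5.1% × (1 − 37.9%) = 3.1671%.
WACC = 0.6161 × 11.2000% + 0.1358 × 6.4900% + 0.2481 × 3.1671% = 8.5675%.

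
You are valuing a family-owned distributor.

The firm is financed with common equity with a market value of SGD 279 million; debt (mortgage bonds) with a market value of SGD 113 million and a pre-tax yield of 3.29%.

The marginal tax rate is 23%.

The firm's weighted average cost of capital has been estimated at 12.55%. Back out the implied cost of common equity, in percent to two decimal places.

16.61%

Total capital V = 279 + 113 = 392.
Equity weight = 279/392 = 0.7117.
Mortgage bonds weight = 113/392 = 0.2883.
Debt contribution = 0.2883 × 3.29% × (1 − 23%) = 0.7303%.
Required equity contribution = 12.55% − 0.7303% = 11.8197%.
Re = 11.8197% / 0.7117 = 16.6069%.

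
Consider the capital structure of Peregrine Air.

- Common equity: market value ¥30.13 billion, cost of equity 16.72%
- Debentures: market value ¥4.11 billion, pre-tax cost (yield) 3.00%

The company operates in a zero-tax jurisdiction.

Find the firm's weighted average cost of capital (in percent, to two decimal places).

15.07%

Total capital V = 30.13 + 4.11 = 34.24.
Equity: weight = 30.13/34.24 = 0.8800; cost = 16.72%.
Debentures: weight = 4.11/34.24 = 0.1200; after-tax cost = 3% × (1 − 0%) = 3.0000%.
WACC = 0.8800 × 16.7200% + 0.1200 × 3.0000% = 15.0731%.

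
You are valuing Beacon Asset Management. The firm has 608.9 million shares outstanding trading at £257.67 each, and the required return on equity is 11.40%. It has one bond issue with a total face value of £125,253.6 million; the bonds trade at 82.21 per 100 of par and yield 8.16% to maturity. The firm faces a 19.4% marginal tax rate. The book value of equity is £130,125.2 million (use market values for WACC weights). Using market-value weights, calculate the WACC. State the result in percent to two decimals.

Market value of equity E = 257.67 × 608.9m = 156895.263m. Market value of debt D = 125253.6m × 82.21/100 = 102970.98456m.
Total capital V = 156895.263 + 102970.98456 = 259866.24756.
Equity: weight = 156895.263/259866.24756 = 0.6038; cost = 11.4%.
Bonds outstanding: weight = 102970.98456/259866.24756 = 0.3962; after-tax cost = 8.16% × (1 − 19.4%) = 6.5770%.
WACC = 0.6038 × 11.4000% + 0.3962 × 6.5770% = 9.4889%.

9.49%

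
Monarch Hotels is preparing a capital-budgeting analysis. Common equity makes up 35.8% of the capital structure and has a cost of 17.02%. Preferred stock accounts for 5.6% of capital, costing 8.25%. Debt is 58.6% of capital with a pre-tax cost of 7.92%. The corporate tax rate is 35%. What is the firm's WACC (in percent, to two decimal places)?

9.57%

After-tax cost of debt = 7.92% × (1 − 35%) = 5.1480%.
WACC = 0.358 × 17.0200% + 0.056 × 8.2500% + 0.586 × 5.1480% = 9.5719%.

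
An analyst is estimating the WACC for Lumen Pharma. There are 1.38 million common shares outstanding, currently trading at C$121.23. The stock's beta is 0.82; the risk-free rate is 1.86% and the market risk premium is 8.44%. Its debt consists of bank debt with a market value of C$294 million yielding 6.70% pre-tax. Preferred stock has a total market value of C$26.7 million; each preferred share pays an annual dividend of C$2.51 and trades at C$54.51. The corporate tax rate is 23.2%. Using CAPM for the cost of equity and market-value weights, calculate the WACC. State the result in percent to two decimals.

6.36%

Cost of equity via CAPM: Re = 1.86% + 0.82 × 8.44% = 8.7808%.
Cost of preferred: Rp = 2.51 / 54.51 = 4.6047%.
Market value of equity E = 121.23 × 1.38m = 167.2974m.
Total capital V = 167.2974 + 26.7 + 294 = 487.9974.
Equity: weight = 167.2974/487.9974 = 0.3428; cost = 8.7808%.
Preferred: weight = 26.7/487.9974 = 0.0547; cost = 4.6047%.
Bank debt: weight = 294/487.9974 = 0.6025; after-tax cost = 6.7% × (1 − 23.2%) = 5.1456%.
WACC = 0.3428 × 8.7808% + 0.0547 × 4.6047% + 0.6025 × 5.1456% = 6.3622%.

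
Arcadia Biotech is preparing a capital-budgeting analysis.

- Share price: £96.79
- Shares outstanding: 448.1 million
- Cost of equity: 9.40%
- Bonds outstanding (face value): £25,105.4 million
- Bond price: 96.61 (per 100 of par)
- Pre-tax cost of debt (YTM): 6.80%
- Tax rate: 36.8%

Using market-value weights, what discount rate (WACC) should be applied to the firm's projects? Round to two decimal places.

Market value of equity E = 96.79 × 448.1m = 43371.599m. Market value of debt D = 25105.4m × 96.61/100 = 24254.32694m.
Total capital V = 43371.599 + 24254.32694 = 67625.92594.
Equity: weight = 43371.599/67625.92594 = 0.6413; cost = 9.4%.
Bonds outstanding: weight = 24254.32694/67625.92594 = 0.3587; after-tax cost = 6.8% × (1 − 36.8%) = 4.2976%.
WACC = 0.6413 × 9.4000% + 0.3587 × 4.2976% = 7.5700%.

7.57%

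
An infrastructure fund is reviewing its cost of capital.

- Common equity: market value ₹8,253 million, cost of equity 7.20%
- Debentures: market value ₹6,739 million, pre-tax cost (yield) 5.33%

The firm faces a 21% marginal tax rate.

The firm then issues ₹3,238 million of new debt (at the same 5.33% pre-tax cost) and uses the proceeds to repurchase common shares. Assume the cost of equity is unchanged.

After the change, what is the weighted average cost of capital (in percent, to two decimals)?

5.21%

After the change:
Total capital V = 5015 + 9977 = 14992.
Equity: weight = 5015/14992 = 0.3345; cost = 7.2%.
Debentures: weight = 9977/14992 = 0.6655; after-tax cost = 5.33% × (1 − 21%) = 4.2107%.
WACC = 0.3345 × 7.2000% + 0.6655 × 4.2107% = 5.2107%.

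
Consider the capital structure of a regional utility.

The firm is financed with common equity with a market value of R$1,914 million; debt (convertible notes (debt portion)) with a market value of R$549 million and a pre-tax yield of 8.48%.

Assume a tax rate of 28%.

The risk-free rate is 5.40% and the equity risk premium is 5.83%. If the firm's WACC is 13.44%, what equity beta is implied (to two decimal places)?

1.74

Total capital V = 1914 + 549 = 2463.
Equity weight = 1914/2463 = 0.7771.
Convertible notes (debt portion) weight = 549/2463 = 0.2229.
Debt contribution = 0.2229 × 8.48% × (1 − 28%) = 1.3609%.
Required equity contribution = 13.44% − 1.3609% = 12.0791%  ⇒  Re = 15.5438%.
CAPM: 15.5438% = 5.4% + β × 5.83%  ⇒  β = 1.7399.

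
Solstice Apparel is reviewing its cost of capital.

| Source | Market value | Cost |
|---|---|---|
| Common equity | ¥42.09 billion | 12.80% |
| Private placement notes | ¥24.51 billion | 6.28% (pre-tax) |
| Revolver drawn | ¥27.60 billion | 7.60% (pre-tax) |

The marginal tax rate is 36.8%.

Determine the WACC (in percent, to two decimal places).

8.16%

Total capital V = 42.09 + 24.51 + 27.6 = 94.2.
Equity: weight = 42.09/94.2 = 0.4468; cost = 12.8%.
Private placement notes: weight = 24.51/94.2 = 0.2602; after-tax cost = 6.28% × (1 − 36.8%) = 3.9690%.
Revolver drawn: weight = 27.6/94.2 = 0.2930; after-tax cost = 7.6% × (1 − 36.8%) = 4.8032%.
WACC = 0.4468 × 12.8000% + 0.2602 × 3.9690% + 0.2930 × 4.8032% = 8.1592%.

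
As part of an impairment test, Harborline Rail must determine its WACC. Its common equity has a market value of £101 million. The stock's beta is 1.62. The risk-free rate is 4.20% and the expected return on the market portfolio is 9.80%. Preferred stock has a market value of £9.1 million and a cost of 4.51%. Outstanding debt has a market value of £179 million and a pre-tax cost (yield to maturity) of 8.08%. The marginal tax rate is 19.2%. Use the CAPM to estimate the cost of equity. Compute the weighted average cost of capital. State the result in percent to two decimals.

8.82%

Market risk premium = 9.8% − 4.2% = 5.6%.
Cost of equity via CAPM: Re = 4.2% + 1.62 × 5.6% = 13.2720%.
Total capital V = 101 + 9.1 + 179 = 289.1.
Equity: weight = 101/289.1 = 0.3494; cost = 13.272%.
Preferred: weight = 9.1/289.1 = 0.0315; cost = 4.51%.
Debt: weight = 179/289.1 = 0.6192; after-tax cost = 8.08% × (1 − 19.2%) = 6.5286%.
WACC = 0.3494 × 13.2720% + 0.0315 × 4.5100% + 0.6192 × 6.5286% = 8.8210%.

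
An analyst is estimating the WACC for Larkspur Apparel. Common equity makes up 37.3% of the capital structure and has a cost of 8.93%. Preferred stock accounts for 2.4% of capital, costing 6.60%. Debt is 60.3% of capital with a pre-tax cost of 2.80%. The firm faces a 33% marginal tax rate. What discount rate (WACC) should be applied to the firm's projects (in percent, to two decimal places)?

4.62%

After-tax cost of debt = 2.8% × (1 − 33%) = 1.8760%.
WACC = 0.373 × 8.9300% + 0.024 × 6.6000% + 0.603 × 1.8760% = 4.6205%.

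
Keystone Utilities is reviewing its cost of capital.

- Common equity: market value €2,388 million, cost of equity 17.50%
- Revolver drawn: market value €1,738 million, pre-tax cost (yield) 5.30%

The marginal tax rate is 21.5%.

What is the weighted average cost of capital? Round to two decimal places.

11.88%

Total capital V = 2388 + 1738 = 4126.
Equity: weight = 2388/4126 = 0.5788; cost = 17.5%.
Revolver drawn: weight = 1738/4126 = 0.4212; after-tax cost = 5.3% × (1 − 21.5%) = 4.1605%.
WACC = 0.5788 × 17.5000% + 0.4212 × 4.1605% = 11.8810%.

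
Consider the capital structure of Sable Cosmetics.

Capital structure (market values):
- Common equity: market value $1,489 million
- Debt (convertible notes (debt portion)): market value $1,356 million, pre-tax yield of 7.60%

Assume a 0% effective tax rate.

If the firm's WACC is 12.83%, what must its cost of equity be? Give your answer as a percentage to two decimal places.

Total capital V = 1489 + 1356 = 2845.
Equity weight = 1489/2845 = 0.5234.
Convertible notes (debt portion) weight = 1356/2845 = 0.4766.
Debt contribution = 0.4766 × 7.6% × (1 − 0%) = 3.6224%.
Required equity contribution = 12.83% − 3.6224% = 9.2076%.
Re = 9.2076% / 0.5234 = 17.5928%.

17.59%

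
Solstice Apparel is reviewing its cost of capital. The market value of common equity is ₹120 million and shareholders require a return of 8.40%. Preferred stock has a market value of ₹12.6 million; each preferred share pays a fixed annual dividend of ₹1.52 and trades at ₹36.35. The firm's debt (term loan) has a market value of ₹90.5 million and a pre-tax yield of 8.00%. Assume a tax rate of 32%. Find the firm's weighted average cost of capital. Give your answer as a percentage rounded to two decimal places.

Cost of preferred: Rp = 1.52 / 36.35 = 4.1816%.
Total capital V = 120 + 12.6 + 90.5 = 223.1.
Equity: weight = 120/223.1 = 0.5379; cost = 8.4%.
Preferred: weight = 12.6/223.1 = 0.0565; cost = 4.1816%.
Term loan: weight = 90.5/223.1 = 0.4056; after-tax cost = 8% × (1 − 32%) = 5.4400%.
WACC = 0.5379 × 8.4000% + 0.0565 × 4.1816% + 0.4056 × 5.4400% = 6.9610%.

6.96%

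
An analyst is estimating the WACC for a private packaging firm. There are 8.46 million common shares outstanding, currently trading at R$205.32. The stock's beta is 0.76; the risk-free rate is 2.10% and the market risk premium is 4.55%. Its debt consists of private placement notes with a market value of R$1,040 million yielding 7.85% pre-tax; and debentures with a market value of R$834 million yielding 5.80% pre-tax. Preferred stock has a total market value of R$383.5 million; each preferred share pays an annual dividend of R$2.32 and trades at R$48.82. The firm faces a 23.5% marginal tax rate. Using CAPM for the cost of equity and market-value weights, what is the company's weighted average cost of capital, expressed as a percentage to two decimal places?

5.36%

Cost of equity via CAPM: Re = 2.1% + 0.76 × 4.55% = 5.5580%.
Cost of preferred: Rp = 2.32 / 48.82 = 4.7522%.
Market value of equity E = 205.32 × 8.46m = 1737.0072m.
Total capital V = 1737.0072 + 383.5 + 1040 + 834 = 3994.5072.
Equity: weight = 1737.0072/3994.5072 = 0.4348; cost = 5.558%.
Preferred: weight = 383.5/3994.5072 = 0.0960; cost = 4.7522%.
Private placement notes: weight = 1040/3994.5072 = 0.2604; after-tax cost = 7.85% × (1 − 23.5%) = 6.0053%.
Debentures: weight = 834/3994.5072 = 0.2088; after-tax cost = 5.8% × (1 − 23.5%) = 4.4370%.
WACC = 0.4348 × 5.5580% + 0.0960 × 4.7522% + 0.2604 × 6.0053% + 0.2088 × 4.4370% = 5.3630%.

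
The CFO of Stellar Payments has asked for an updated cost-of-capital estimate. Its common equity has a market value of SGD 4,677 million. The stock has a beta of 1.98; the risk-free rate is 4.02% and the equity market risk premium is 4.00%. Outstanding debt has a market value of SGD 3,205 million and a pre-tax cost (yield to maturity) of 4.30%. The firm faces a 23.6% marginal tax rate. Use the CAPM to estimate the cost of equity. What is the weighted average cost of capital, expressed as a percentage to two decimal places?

Cost of equity via CAPM: Re = 4.02% + 1.98 × 4.0% = 11.9400%.
Total capital V = 4677 + 3205 = 7882.
Equity: weight = 4677/7882 = 0.5934; cost = 11.94%.
Debt: weight = 3205/7882 = 0.4066; after-tax cost = 4.3% × (1 − 23.6%) = 3.2852%.
WACC = 0.5934 × 11.9400% + 0.4066 × 3.2852% = 8.4208%.

8.42%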